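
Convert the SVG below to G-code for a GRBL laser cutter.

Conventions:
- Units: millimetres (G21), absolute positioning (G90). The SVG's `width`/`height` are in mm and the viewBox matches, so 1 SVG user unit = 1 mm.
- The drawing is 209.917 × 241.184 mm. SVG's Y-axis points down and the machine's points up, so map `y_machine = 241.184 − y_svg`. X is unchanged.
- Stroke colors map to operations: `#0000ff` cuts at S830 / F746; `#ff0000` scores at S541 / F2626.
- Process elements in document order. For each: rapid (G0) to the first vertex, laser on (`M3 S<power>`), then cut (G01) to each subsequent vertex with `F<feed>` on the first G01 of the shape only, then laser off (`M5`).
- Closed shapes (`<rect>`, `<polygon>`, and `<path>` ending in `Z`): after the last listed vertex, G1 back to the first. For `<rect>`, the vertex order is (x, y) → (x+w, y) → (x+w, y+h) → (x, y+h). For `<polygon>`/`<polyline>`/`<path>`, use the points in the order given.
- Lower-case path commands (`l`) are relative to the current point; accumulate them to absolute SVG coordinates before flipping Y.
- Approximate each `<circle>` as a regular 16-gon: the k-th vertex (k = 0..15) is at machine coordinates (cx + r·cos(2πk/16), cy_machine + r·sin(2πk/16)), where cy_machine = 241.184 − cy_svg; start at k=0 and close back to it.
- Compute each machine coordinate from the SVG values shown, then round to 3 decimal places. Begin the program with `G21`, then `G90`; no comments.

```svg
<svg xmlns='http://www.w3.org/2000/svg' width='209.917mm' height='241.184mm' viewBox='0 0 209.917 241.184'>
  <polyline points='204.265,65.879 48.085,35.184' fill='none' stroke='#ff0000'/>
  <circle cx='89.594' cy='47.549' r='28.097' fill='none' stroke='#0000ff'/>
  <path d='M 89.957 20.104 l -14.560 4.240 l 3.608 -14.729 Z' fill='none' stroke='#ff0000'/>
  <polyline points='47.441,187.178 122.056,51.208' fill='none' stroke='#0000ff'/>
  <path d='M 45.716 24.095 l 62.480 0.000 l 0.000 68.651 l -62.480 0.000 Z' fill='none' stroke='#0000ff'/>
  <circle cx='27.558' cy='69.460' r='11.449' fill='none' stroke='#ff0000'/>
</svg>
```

G21
G90
G0 X204.265 Y175.305
M3 S541
G01 X48.085 Y206.000 F2626
M5
G0 X117.691 Y193.635
M3 S830
G01 X115.552 Y204.387 F746
G01 X109.462 Y213.503
G01 X100.346 Y219.593
G01 X89.594 Y221.732
G01 X78.842 Y219.593
G01 X69.726 Y213.503
G01 X63.636 Y204.387
G01 X61.497 Y193.635
G01 X63.636 Y182.883
G01 X69.726 Y173.767
G01 X78.842 Y167.677
G01 X89.594 Y165.538
G01 X100.346 Y167.677
G01 X109.462 Y173.767
G01 X115.552 Y182.883
G01 X117.691 Y193.635
M5
G0 X89.957 Y221.080
M3 S541
G01 X75.397 Y216.840 F2626
G01 X79.005 Y231.569
G01 X89.957 Y221.080
M5
G0 X47.441 Y54.006
M3 S830
G01 X122.056 Y189.976 F746
M5
G0 X45.716 Y217.089
M3 S830
G01 X108.196 Y217.089 F746
G01 X108.196 Y148.438
G01 X45.716 Y148.438
G01 X45.716 Y217.089
M5
G0 X39.007 Y171.724
M3 S541
G01 X38.135 Y176.105 F2626
G01 X35.654 Y179.820
G01 X31.939 Y182.301
G01 X27.558 Y183.173
G01 X23.177 Y182.301
G01 X19.462 Y179.820
G01 X16.981 Y176.105
G01 X16.109 Y171.724
G01 X16.981 Y167.343
G01 X19.462 Y163.628
G01 X23.177 Y161.147
G01 X27.558 Y160.275
G01 X31.939 Y161.147
G01 X35.654 Y163.628
G01 X38.135 Y167.343
G01 X39.007 Y171.724
M5

Since the viewBox matches the mm dimensions, user units are millimetres directly. The only transform is the Y-flip y_m = 241.184 − y_svg.

Shape 1 is a line segment drawn with `<polyline>`. Its stroke #ff0000 means score at S541, F2626. After flipping Y the toolpath is (204.265,175.305) → (48.085,206.000).

Shape 2 is a circle drawn with `<circle>`. Its stroke #0000ff means cut at S830, F746. After flipping Y the toolpath is (117.691,193.635) → (115.552,204.387) → (109.462,213.503) → (100.346,219.593) → (89.594,221.732) → (78.842,219.593) → (69.726,213.503) → (63.636,204.387) → (61.497,193.635) → (63.636,182.883) → (69.726,173.767) → (78.842,167.677) → (89.594,165.538) → (100.346,167.677) → (109.462,173.767) → (115.552,182.883) → (117.691,193.635), returning to the start.

Shape 3 is a regular polygon drawn with `<path>`. Its stroke #ff0000 means score at S541, F2626. After flipping Y the toolpath is (89.957,221.080) → (75.397,216.840) → (79.005,231.569) → (89.957,221.080), returning to the start.

Shape 4 is a line segment drawn with `<polyline>`. Its stroke #0000ff means cut at S830, F746. After flipping Y the toolpath is (47.441,54.006) → (122.056,189.976).

Shape 5 is a rectangle drawn with `<path>`. Its stroke #0000ff means cut at S830, F746. After flipping Y the toolpath is (45.716,217.089) → (108.196,217.089) → (108.196,148.438) → (45.716,148.438) → (45.716,217.089), returning to the start.

Shape 6 is a circle drawn with `<circle>`. Its stroke #ff0000 means score at S541, F2626. After flipping Y the toolpath is (39.007,171.724) → (38.135,176.105) → (35.654,179.820) → (31.939,182.301) → (27.558,183.173) → (23.177,182.301) → (19.462,179.820) → (16.981,176.105) → (16.109,171.724) → (16.981,167.343) → (19.462,163.628) → (23.177,161.147) → (27.558,160.275) → (31.939,161.147) → (35.654,163.628) → (38.135,167.343) → (39.007,171.724), returning to the start.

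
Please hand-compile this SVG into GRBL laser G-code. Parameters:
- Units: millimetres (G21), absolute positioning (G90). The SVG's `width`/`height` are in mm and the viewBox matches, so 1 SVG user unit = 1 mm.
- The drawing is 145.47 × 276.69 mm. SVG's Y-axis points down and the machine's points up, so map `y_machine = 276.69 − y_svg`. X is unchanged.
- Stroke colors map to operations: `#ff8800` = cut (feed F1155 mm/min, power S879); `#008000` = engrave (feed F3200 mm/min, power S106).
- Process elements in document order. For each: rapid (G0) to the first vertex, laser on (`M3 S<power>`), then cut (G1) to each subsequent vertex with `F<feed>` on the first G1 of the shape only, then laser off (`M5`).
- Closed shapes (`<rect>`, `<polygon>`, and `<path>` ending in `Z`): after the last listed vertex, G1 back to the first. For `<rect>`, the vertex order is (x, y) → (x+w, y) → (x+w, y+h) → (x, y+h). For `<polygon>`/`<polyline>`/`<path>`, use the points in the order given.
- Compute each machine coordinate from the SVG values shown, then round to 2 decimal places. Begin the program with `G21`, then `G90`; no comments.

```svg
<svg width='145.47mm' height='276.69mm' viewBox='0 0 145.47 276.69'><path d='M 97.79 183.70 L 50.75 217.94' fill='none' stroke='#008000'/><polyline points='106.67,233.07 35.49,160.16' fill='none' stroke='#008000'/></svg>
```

Since the viewBox matches the mm dimensions, user units are millimetres directly. The only transform is the Y-flip y_m = 276.69 − y_svg.

Shape 1 is a line segment drawn with `<path>`. Its stroke #008000 means engrave at S106, F3200. After flipping Y the toolpath is (97.79,92.99) → (50.75,58.75).

Shape 2 is a line segment drawn with `<polyline>`. Its stroke #008000 means engrave at S106, F3200. After flipping Y the toolpath is (106.67,43.62) → (35.49,116.53).

G21
G90
G0 X97.79 Y92.99
M3 S106
G1 X50.75 Y58.75 F3200
M5
G0 X106.67 Y43.62
M3 S106
G1 X35.49 Y116.53 F3200
M5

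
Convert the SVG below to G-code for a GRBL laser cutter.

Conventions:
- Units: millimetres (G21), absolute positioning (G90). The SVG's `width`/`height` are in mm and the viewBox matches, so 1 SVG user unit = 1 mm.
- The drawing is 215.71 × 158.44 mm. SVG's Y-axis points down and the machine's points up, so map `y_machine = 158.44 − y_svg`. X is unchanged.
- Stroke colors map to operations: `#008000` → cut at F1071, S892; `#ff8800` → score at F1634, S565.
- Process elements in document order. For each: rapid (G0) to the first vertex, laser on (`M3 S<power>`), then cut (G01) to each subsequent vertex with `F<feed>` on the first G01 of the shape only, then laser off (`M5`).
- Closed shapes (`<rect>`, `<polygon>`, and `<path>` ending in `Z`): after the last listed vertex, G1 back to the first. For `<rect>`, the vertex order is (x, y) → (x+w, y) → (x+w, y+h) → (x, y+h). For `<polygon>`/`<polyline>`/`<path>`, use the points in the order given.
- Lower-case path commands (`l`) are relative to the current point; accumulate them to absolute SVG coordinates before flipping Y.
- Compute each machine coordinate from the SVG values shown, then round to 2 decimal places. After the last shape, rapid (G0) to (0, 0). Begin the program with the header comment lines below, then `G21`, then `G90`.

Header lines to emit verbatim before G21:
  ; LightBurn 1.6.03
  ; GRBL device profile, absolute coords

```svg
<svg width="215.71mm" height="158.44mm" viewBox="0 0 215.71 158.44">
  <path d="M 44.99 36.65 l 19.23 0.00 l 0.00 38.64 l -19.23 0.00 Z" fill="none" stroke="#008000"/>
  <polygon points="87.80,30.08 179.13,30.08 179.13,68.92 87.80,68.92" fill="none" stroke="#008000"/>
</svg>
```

; LightBurn 1.6.03
; GRBL device profile, absolute coords
G21
G90
G0 X44.99 Y121.79
M3 S892
G01 X64.22 Y121.79 F1071
G01 X64.22 Y83.15
G01 X44.99 Y83.15
G01 X44.99 Y121.79
M5
G0 X87.80 Y128.36
M3 S892
G01 X179.13 Y128.36 F1071
G01 X179.13 Y89.52
G01 X87.80 Y89.52
G01 X87.80 Y128.36
M5
G0 X0.00 Y0.00

viewBox `0 0 215.71 158.44` with mm width/height → 1 unit = 1 mm. Flip: y_m = 158.44 − y_svg.

**Shape 1** — `<path>` rectangle, stroke `#008000` → cut (S892, F1071). Machine vertices: (44.99,121.79) → (64.22,121.79) → (64.22,83.15) → (44.99,83.15) → (44.99,121.79). Closed: final G1 returns to the first vertex.

**Shape 2** — `<polygon>` rectangle, stroke `#008000` → cut (S892, F1071). Machine vertices: (87.80,128.36) → (179.13,128.36) → (179.13,89.52) → (87.80,89.52) → (87.80,128.36). Closed: final G1 returns to the first vertex.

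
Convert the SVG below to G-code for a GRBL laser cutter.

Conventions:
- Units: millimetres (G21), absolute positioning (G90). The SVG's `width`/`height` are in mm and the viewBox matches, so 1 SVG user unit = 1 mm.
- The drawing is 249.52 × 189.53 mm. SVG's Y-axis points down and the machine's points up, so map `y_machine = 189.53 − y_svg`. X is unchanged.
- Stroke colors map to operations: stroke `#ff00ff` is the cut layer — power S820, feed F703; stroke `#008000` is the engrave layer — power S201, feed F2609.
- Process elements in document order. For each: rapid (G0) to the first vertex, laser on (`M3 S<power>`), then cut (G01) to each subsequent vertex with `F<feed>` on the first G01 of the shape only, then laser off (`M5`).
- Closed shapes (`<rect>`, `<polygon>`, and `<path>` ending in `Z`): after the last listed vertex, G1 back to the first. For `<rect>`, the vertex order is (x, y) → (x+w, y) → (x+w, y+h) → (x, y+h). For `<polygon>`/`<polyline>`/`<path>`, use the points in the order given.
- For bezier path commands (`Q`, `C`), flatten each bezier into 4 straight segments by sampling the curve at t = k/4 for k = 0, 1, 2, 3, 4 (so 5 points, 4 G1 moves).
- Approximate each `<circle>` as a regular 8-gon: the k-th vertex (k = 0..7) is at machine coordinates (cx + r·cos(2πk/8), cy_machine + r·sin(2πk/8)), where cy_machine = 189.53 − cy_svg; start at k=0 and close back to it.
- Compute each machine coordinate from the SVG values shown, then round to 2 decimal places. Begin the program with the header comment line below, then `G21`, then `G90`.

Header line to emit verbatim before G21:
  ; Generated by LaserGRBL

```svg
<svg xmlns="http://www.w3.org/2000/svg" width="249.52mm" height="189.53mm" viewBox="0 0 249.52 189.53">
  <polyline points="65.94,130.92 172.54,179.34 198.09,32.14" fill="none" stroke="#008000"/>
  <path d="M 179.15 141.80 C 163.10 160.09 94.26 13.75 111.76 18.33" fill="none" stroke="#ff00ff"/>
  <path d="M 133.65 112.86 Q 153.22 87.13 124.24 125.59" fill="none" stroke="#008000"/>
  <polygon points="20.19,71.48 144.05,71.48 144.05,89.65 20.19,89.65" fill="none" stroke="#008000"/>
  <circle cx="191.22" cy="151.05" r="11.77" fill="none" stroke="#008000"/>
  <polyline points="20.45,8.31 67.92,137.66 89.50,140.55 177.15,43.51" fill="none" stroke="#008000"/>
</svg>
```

; Generated by LaserGRBL
G21
G90
G0 X65.94 Y58.61
M3 S201
G01 X172.54 Y10.19 F2609
G01 X198.09 Y157.39
M5
G0 X179.15 Y47.73
M3 S820
G01 X159.39 Y59.95 F703
G01 X132.87 Y104.32
G01 X112.65 Y151.27
G01 X111.76 Y171.20
M5
G0 X133.65 Y76.67
M3 S201
G01 X140.40 Y85.52 F2609
G01 X141.08 Y86.35
G01 X135.70 Y79.16
G01 X124.24 Y63.94
M5
G0 X20.19 Y118.05
M3 S201
G01 X144.05 Y118.05 F2609
G01 X144.05 Y99.88
G01 X20.19 Y99.88
G01 X20.19 Y118.05
M5
G0 X202.99 Y38.48
M3 S201
G01 X199.54 Y46.80 F2609
G01 X191.22 Y50.25
G01 X182.90 Y46.80
G01 X179.45 Y38.48
G01 X182.90 Y30.16
G01 X191.22 Y26.71
G01 X199.54 Y30.16
G01 X202.99 Y38.48
M5
G0 X20.45 Y181.22
M3 S201
G01 X67.92 Y51.87 F2609
G01 X89.50 Y48.98
G01 X177.15 Y146.02
M5

viewBox `0 0 249.52 189.53` with mm width/height → 1 unit = 1 mm. Flip: y_m = 189.53 − y_svg.

**Shape 1** — `<polyline>` open polyline, stroke `#008000` → engrave (S201, F2609). Machine vertices: (65.94,58.61) → (172.54,10.19) → (198.09,157.39). Open path.

**Shape 2** — `<path>` cubic bezier, stroke `#ff00ff` → cut (S820, F703). Control points (SVG): P0=(179.15,141.80), P1=(163.10,160.09), P2=(94.26,13.75), P3=(111.76,18.33); sampled at t=k/4. Machine vertices: (179.15,47.73) → (159.39,59.95) → (132.87,104.32) → (112.65,151.27) → (111.76,171.20). Open path.

**Shape 3** — `<path>` quadratic bezier, stroke `#008000` → engrave (S201, F2609). Control points (SVG): P0=(133.65,112.86), P1=(153.22,87.13), P2=(124.24,125.59); sampled at t=k/4. Machine vertices: (133.65,76.67) → (140.40,85.52) → (141.08,86.35) → (135.70,79.16) → (124.24,63.94). Open path.

**Shape 4** — `<polygon>` rectangle, stroke `#008000` → engrave (S201, F2609). Machine vertices: (20.19,118.05) → (144.05,118.05) → (144.05,99.88) → (20.19,99.88) → (20.19,118.05). Closed: final G1 returns to the first vertex.

**Shape 5** — `<circle>` circle, stroke `#008000` → engrave (S201, F2609). Machine vertices: (202.99,38.48) → (199.54,46.80) → (191.22,50.25) → (182.90,46.80) → (179.45,38.48) → (182.90,30.16) → (191.22,26.71) → (199.54,30.16) → (202.99,38.48). Closed: final G1 returns to the first vertex.

**Shape 6** — `<polyline>` open polyline, stroke `#008000` → engrave (S201, F2609). Machine vertices: (20.45,181.22) → (67.92,51.87) → (89.50,48.98) → (177.15,146.02). Open path.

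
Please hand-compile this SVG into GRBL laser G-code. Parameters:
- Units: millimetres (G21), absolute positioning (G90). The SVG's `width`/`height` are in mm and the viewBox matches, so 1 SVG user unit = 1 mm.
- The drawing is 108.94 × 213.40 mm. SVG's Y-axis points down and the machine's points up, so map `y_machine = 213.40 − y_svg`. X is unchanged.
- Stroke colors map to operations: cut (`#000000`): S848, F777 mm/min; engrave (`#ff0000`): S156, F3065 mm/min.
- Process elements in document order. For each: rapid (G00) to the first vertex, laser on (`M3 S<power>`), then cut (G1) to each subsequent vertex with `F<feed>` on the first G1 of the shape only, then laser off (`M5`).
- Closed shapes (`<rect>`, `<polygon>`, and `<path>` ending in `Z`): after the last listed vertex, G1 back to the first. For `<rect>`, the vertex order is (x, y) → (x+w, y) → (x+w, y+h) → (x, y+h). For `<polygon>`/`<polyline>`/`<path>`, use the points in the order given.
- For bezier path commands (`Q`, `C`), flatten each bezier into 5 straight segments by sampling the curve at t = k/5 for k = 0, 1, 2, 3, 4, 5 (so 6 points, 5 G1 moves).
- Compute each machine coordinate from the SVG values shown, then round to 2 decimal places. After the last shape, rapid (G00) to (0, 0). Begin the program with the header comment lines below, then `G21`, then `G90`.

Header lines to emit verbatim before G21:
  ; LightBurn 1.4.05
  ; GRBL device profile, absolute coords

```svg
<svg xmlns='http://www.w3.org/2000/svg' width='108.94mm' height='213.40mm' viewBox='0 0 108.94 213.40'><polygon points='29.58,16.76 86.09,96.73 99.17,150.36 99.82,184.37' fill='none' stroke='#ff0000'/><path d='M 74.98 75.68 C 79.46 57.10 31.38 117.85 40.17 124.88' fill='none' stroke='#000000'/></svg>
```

; LightBurn 1.4.05
; GRBL device profile, absolute coords
G21
G90
G00 X29.58 Y196.64
M3 S156
G1 X86.09 Y116.67 F3065
G1 X99.17 Y63.04
G1 X99.82 Y29.03
G1 X29.58 Y196.64
M5
G00 X74.98 Y137.72
M3 S848
G1 X72.24 Y140.41 F777
G1 X62.13 Y130.45
G1 X49.92 Y114.23
G1 X40.84 Y98.12
G1 X40.17 Y88.52
M5
G00 X0.00 Y0.00

Since the viewBox matches the mm dimensions, user units are millimetres directly. The only transform is the Y-flip y_m = 213.40 − y_svg.

Shape 1 is a closed polygon drawn with `<polygon>`. Its stroke #ff0000 means engrave at S156, F3065. After flipping Y the toolpath is (29.58,196.64) → (86.09,116.67) → (99.17,63.04) → (99.82,29.03) → (29.58,196.64), returning to the start.

Shape 2 is a cubic bezier drawn with `<path>`. Its stroke #000000 means cut at S848, F777. After flipping Y the toolpath is (74.98,137.72) → (72.24,140.41) → (62.13,130.45) → (49.92,114.23) → (40.84,98.12) → (40.17,88.52).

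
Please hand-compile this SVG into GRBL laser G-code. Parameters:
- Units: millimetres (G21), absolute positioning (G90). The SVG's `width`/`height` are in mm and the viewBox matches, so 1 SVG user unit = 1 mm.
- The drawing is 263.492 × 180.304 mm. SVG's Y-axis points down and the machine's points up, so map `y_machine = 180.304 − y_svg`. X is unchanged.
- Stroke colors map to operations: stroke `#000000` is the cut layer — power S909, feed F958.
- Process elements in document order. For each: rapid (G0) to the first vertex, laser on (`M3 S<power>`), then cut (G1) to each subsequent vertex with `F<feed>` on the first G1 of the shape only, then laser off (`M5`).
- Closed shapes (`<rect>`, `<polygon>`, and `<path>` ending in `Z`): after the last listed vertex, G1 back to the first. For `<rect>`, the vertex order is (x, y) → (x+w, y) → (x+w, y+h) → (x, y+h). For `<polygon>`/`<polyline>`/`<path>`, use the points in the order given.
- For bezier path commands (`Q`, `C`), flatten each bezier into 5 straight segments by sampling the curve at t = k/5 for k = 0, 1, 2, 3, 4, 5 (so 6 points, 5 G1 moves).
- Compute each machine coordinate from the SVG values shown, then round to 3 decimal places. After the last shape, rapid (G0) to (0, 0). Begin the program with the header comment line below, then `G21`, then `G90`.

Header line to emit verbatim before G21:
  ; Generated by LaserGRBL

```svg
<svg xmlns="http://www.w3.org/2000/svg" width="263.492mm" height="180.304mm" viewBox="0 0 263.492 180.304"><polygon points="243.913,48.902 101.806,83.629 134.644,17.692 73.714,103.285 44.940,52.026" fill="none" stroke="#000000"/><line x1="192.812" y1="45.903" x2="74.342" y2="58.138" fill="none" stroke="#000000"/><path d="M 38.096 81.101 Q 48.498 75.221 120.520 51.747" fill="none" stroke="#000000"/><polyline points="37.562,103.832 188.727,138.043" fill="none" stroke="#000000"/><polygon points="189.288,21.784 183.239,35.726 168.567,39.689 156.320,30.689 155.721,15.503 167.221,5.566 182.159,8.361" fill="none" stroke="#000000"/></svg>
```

Since the viewBox matches the mm dimensions, user units are millimetres directly. The only transform is the Y-flip y_m = 180.304 − y_svg.

Shape 1 is a closed polygon drawn with `<polygon>`. Its stroke #000000 means cut at S909, F958. After flipping Y the toolpath is (243.913,131.402) → (101.806,96.675) → (134.644,162.612) → (73.714,77.019) → (44.940,128.278) → (243.913,131.402), returning to the start.

Shape 2 is a line segment drawn with `<line>`. Its stroke #000000 means cut at S909, F958. After flipping Y the toolpath is (192.812,134.401) → (74.342,122.166).

Shape 3 is a quadratic bezier drawn with `<path>`. Its stroke #000000 means cut at S909, F958. After flipping Y the toolpath is (38.096,99.203) → (44.722,102.259) → (56.277,106.722) → (72.762,112.593) → (94.176,119.871) → (120.520,128.557).

Shape 4 is a line segment drawn with `<polyline>`. Its stroke #000000 means cut at S909, F958. After flipping Y the toolpath is (37.562,76.472) → (188.727,42.261).

Shape 5 is a regular polygon drawn with `<polygon>`. Its stroke #000000 means cut at S909, F958. After flipping Y the toolpath is (189.288,158.520) → (183.239,144.578) → (168.567,140.615) → (156.320,149.615) → (155.721,164.801) → (167.221,174.738) → (182.159,171.943) → (189.288,158.520), returning to the start.

; Generated by LaserGRBL
G21
G90
G0 X243.913 Y131.402
M3 S909
G1 X101.806 Y96.675 F958
G1 X134.644 Y162.612
G1 X73.714 Y77.019
G1 X44.940 Y128.278
G1 X243.913 Y131.402
M5
G0 X192.812 Y134.401
M3 S909
G1 X74.342 Y122.166 F958
M5
G0 X38.096 Y99.203
M3 S909
G1 X44.722 Y102.259 F958
G1 X56.277 Y106.722
G1 X72.762 Y112.593
G1 X94.176 Y119.871
G1 X120.520 Y128.557
M5
G0 X37.562 Y76.472
M3 S909
G1 X188.727 Y42.261 F958
M5
G0 X189.288 Y158.520
M3 S909
G1 X183.239 Y144.578 F958
G1 X168.567 Y140.615
G1 X156.320 Y149.615
G1 X155.721 Y164.801
G1 X167.221 Y174.738
G1 X182.159 Y171.943
G1 X189.288 Y158.520
M5
G0 X0.000 Y0.000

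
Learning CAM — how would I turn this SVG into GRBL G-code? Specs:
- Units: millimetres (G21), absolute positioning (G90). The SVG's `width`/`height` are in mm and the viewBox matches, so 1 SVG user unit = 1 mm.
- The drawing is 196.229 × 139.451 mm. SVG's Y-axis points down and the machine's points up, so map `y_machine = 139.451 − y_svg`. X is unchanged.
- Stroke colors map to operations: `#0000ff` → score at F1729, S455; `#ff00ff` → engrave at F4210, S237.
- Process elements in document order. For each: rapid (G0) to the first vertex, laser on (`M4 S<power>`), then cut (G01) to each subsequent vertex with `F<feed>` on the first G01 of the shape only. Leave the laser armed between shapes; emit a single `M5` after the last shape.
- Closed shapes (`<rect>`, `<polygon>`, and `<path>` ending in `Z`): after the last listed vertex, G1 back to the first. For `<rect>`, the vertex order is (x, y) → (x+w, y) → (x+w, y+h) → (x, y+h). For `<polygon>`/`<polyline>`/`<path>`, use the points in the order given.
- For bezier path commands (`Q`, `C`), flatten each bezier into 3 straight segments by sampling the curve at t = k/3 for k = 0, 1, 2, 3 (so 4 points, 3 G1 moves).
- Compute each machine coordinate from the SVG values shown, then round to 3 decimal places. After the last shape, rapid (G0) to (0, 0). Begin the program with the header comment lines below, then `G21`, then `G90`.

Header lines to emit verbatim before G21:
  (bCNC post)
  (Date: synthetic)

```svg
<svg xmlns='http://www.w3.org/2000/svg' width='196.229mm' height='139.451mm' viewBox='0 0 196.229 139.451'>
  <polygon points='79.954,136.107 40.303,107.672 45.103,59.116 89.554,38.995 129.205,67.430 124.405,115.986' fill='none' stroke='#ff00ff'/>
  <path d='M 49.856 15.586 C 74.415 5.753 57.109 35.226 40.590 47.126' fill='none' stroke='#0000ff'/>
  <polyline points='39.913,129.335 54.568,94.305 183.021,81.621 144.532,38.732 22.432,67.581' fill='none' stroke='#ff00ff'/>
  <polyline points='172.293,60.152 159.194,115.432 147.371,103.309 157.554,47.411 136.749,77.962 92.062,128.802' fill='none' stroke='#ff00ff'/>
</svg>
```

(bCNC post)
(Date: synthetic)
G21
G90
G0 X79.954 Y3.344
M4 S237
G01 X40.303 Y31.779 F4210
G01 X45.103 Y80.335
G01 X89.554 Y100.456
G01 X129.205 Y72.021
G01 X124.405 Y23.465
G01 X79.954 Y3.344
G0 X49.856 Y123.865
M4 S455
G01 X62.040 Y122.703 F1729
G01 X55.792 Y107.976
G01 X40.590 Y92.325
G0 X39.913 Y10.116
M4 S237
G01 X54.568 Y45.146 F4210
G01 X183.021 Y57.830
G01 X144.532 Y100.719
G01 X22.432 Y71.870
G0 X172.293 Y79.299
M4 S237
G01 X159.194 Y24.019 F4210
G01 X147.371 Y36.142
G01 X157.554 Y92.040
G01 X136.749 Y61.489
G01 X92.062 Y10.649
M5
G0 X0.000 Y0.000

Since the viewBox matches the mm dimensions, user units are millimetres directly. The only transform is the Y-flip y_m = 139.451 − y_svg.

Shape 1 is a regular polygon drawn with `<polygon>`. Its stroke #ff00ff means engrave at S237, F4210. After flipping Y the toolpath is (79.954,3.344) → (40.303,31.779) → (45.103,80.335) → (89.554,100.456) → (129.205,72.021) → (124.405,23.465) → (79.954,3.344), returning to the start.

Shape 2 is a cubic bezier drawn with `<path>`. Its stroke #0000ff means score at S455, F1729. After flipping Y the toolpath is (49.856,123.865) → (62.040,122.703) → (55.792,107.976) → (40.590,92.325).

Shape 3 is a open polyline drawn with `<polyline>`. Its stroke #ff00ff means engrave at S237, F4210. After flipping Y the toolpath is (39.913,10.116) → (54.568,45.146) → (183.021,57.830) → (144.532,100.719) → (22.432,71.870).

Shape 4 is a open polyline drawn with `<polyline>`. Its stroke #ff00ff means engrave at S237, F4210. After flipping Y the toolpath is (172.293,79.299) → (159.194,24.019) → (147.371,36.142) → (157.554,92.040) → (136.749,61.489) → (92.062,10.649).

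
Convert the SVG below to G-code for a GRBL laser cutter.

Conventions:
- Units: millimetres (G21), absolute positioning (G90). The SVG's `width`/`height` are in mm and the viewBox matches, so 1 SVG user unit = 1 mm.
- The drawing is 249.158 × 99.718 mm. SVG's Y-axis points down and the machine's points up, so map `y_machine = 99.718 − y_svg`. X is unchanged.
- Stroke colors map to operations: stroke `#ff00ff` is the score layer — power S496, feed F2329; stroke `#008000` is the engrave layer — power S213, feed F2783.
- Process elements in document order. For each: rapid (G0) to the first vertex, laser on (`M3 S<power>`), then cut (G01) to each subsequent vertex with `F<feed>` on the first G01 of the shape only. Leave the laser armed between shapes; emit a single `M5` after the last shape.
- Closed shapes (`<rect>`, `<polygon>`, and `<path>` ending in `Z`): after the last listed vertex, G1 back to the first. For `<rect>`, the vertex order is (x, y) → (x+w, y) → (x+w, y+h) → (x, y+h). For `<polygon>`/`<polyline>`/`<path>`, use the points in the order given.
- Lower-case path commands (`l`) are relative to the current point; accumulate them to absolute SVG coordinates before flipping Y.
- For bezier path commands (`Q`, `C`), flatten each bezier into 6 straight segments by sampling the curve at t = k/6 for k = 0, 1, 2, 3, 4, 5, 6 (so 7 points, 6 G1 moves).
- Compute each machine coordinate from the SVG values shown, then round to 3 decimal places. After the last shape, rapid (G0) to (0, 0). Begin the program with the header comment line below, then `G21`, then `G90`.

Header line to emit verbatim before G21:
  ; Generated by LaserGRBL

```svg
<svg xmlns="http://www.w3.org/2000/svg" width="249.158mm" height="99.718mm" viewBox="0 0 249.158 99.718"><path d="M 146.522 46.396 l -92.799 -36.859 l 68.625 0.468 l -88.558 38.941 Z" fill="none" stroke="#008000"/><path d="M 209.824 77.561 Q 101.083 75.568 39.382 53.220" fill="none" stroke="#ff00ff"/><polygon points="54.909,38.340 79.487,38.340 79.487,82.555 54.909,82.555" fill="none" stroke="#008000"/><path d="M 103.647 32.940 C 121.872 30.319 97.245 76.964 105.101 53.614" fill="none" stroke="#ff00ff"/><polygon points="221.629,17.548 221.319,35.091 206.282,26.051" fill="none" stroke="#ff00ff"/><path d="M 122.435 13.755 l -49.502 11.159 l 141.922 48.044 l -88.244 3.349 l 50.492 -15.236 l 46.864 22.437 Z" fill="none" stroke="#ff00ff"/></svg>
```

Since the viewBox matches the mm dimensions, user units are millimetres directly. The only transform is the Y-flip y_m = 99.718 − y_svg.

Shape 1 is a closed polygon drawn with `<path>`. Its stroke #008000 means engrave at S213, F2783. After flipping Y the toolpath is (146.522,53.322) → (53.723,90.181) → (122.348,89.713) → (33.790,50.772) → (146.522,53.322), returning to the start.

Shape 2 is a quadratic bezier drawn with `<path>`. Its stroke #ff00ff means score at S496, F2329. After flipping Y the toolpath is (209.824,22.157) → (174.884,23.387) → (142.557,25.747) → (112.843,29.239) → (85.743,33.861) → (61.256,39.614) → (39.382,46.498).

Shape 3 is a rectangle drawn with `<polygon>`. Its stroke #008000 means engrave at S213, F2783. After flipping Y the toolpath is (54.909,61.378) → (79.487,61.378) → (79.487,17.163) → (54.909,17.163) → (54.909,61.378), returning to the start.

Shape 4 is a cubic bezier drawn with `<path>`. Its stroke #ff00ff means score at S496, F2329. After flipping Y the toolpath is (103.647,66.778) → (109.537,64.535) → (110.378,57.394) → (108.262,48.668) → (105.282,41.669) → (103.531,39.710) → (105.101,46.104).

Shape 5 is a regular polygon drawn with `<polygon>`. Its stroke #ff00ff means score at S496, F2329. After flipping Y the toolpath is (221.629,82.170) → (221.319,64.627) → (206.282,73.667) → (221.629,82.170), returning to the start.

Shape 6 is a closed polygon drawn with `<path>`. Its stroke #ff00ff means score at S496, F2329. After flipping Y the toolpath is (122.435,85.963) → (72.933,74.804) → (214.855,26.760) → (126.611,23.411) → (177.103,38.647) → (223.967,16.210) → (122.435,85.963), returning to the start.

; Generated by LaserGRBL
G21
G90
G0 X146.522 Y53.322
M3 S213
G01 X53.723 Y90.181 F2783
G01 X122.348 Y89.713
G01 X33.790 Y50.772
G01 X146.522 Y53.322
G0 X209.824 Y22.157
M3 S496
G01 X174.884 Y23.387 F2329
G01 X142.557 Y25.747
G01 X112.843 Y29.239
G01 X85.743 Y33.861
G01 X61.256 Y39.614
G01 X39.382 Y46.498
G0 X54.909 Y61.378
M3 S213
G01 X79.487 Y61.378 F2783
G01 X79.487 Y17.163
G01 X54.909 Y17.163
G01 X54.909 Y61.378
G0 X103.647 Y66.778
M3 S496
G01 X109.537 Y64.535 F2329
G01 X110.378 Y57.394
G01 X108.262 Y48.668
G01 X105.282 Y41.669
G01 X103.531 Y39.710
G01 X105.101 Y46.104
G0 X221.629 Y82.170
M3 S496
G01 X221.319 Y64.627 F2329
G01 X206.282 Y73.667
G01 X221.629 Y82.170
G0 X122.435 Y85.963
M3 S496
G01 X72.933 Y74.804 F2329
G01 X214.855 Y26.760
G01 X126.611 Y23.411
G01 X177.103 Y38.647
G01 X223.967 Y16.210
G01 X122.435 Y85.963
M5
G0 X0.000 Y0.000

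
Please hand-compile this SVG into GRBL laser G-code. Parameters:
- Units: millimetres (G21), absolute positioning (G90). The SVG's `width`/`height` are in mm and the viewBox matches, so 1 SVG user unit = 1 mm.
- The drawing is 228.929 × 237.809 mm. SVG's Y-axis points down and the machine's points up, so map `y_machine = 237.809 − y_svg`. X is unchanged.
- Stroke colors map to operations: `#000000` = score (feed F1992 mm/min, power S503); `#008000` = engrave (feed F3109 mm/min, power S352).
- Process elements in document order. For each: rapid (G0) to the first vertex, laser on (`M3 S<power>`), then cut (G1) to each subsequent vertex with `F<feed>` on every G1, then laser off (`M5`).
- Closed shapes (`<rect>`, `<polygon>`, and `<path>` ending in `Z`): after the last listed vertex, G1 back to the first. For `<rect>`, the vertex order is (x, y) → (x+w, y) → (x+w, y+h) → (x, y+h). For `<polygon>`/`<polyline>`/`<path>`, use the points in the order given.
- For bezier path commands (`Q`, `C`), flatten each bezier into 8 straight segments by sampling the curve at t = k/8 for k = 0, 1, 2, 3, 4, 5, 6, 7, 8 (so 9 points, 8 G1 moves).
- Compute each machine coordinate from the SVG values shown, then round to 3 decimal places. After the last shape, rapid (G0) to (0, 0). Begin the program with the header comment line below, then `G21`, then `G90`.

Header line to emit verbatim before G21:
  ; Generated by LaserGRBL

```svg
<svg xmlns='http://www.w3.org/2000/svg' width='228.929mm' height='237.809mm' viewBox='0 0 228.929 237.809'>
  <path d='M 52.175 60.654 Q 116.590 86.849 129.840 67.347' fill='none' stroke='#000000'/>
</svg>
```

; Generated by LaserGRBL
G21
G90
G0 X52.175 Y177.155
M3 S503
G1 X67.479 Y171.320 F1992
G1 X81.185 Y166.914 F1992
G1 X93.291 Y163.935 F1992
G1 X103.799 Y162.384 F1992
G1 X112.707 Y162.262 F1992
G1 X120.017 Y163.567 F1992
G1 X125.728 Y166.301 F1992
G1 X129.840 Y170.462 F1992
M5
G0 X0.000 Y0.000

Since the viewBox matches the mm dimensions, user units are millimetres directly. The only transform is the Y-flip y_m = 237.809 − y_svg.

Shape 1 is a quadratic bezier drawn with `<path>`. Its stroke #000000 means score at S503, F1992. After flipping Y the toolpath is (52.175,177.155) → (67.479,171.320) → (81.185,166.914) → (93.291,163.935) → (103.799,162.384) → (112.707,162.262) → (120.017,163.567) → (125.728,166.301) → (129.840,170.462).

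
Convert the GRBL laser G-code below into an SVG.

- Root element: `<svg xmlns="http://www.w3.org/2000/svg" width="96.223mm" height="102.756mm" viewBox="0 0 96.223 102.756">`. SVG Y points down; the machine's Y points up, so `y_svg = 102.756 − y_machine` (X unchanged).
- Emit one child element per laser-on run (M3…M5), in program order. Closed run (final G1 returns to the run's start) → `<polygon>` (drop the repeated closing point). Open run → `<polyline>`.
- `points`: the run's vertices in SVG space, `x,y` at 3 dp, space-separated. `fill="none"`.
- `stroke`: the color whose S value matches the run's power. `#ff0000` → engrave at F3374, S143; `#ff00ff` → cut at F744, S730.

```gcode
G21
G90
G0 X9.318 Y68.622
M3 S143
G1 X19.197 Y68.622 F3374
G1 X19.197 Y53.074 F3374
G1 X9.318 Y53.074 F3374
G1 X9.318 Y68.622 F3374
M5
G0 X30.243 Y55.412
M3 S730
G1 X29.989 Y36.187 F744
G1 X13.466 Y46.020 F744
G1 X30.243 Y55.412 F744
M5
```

<svg xmlns="http://www.w3.org/2000/svg" width="96.223mm" height="102.756mm" viewBox="0 0 96.223 102.756">
  <polygon points="9.318,34.134 19.197,34.134 19.197,49.682 9.318,49.682" fill="none" stroke="#ff0000"/>
  <polygon points="30.243,47.344 29.989,66.569 13.466,56.736" fill="none" stroke="#ff00ff"/>
</svg>

y_svg = 102.756 − y_m.

[1] S143→`#ff0000` (engrave); closed run; points: 9.318,34.134 19.197,34.134 19.197,49.682 9.318,49.682

[2] S730→`#ff00ff` (cut); closed run; points: 30.243,47.344 29.989,66.569 13.466,56.736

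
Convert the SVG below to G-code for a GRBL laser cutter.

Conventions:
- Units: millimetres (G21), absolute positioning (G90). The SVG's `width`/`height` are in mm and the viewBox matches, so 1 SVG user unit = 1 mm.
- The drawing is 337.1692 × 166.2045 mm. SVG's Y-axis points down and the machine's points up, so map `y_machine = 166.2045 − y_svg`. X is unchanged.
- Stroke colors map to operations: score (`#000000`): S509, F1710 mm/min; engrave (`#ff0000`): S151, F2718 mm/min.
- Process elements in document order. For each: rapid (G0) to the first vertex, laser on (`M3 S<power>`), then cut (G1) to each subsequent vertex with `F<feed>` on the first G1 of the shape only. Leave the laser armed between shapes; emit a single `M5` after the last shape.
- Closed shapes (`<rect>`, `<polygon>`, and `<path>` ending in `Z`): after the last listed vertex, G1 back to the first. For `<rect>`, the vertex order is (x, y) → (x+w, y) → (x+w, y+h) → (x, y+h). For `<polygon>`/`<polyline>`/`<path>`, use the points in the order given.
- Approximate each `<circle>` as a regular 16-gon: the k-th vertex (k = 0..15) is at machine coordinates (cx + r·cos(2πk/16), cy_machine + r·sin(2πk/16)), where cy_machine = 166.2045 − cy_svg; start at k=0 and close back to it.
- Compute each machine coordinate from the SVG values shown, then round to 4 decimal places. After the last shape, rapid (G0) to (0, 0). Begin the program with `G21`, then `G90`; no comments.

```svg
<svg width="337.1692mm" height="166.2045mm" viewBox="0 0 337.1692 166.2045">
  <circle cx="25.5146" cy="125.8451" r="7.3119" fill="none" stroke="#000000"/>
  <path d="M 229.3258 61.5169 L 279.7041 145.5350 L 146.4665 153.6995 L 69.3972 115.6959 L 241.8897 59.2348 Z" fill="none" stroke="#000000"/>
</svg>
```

viewBox `0 0 337.1692 166.2045` with mm width/height → 1 unit = 1 mm. Flip: y_m = 166.2045 − y_svg.

**Shape 1** — `<circle>` circle, stroke `#000000` → score (S509, F1710). Machine vertices: (32.8265,40.3594) → (32.2699,43.1575) → (30.6849,45.5297) → (28.3127,47.1147) → (25.5146,47.6713) → (22.7165,47.1147) → (20.3443,45.5297) → (18.7593,43.1575) → (18.2027,40.3594) → (18.7593,37.5613) → (20.3443,35.1891) → (22.7165,33.6041) → (25.5146,33.0475) → (28.3127,33.6041) → (30.6849,35.1891) → (32.2699,37.5613) → (32.8265,40.3594). Closed: final G1 returns to the first vertex.

**Shape 2** — `<path>` closed polygon, stroke `#000000` → score (S509, F1710). Machine vertices: (229.3258,104.6876) → (279.7041,20.6695) → (146.4665,12.5050) → (69.3972,50.5086) → (241.8897,106.9697) → (229.3258,104.6876). Closed: final G1 returns to the first vertex.

G21
G90
G0 X32.8265 Y40.3594
M3 S509
G1 X32.2699 Y43.1575 F1710
G1 X30.6849 Y45.5297
G1 X28.3127 Y47.1147
G1 X25.5146 Y47.6713
G1 X22.7165 Y47.1147
G1 X20.3443 Y45.5297
G1 X18.7593 Y43.1575
G1 X18.2027 Y40.3594
G1 X18.7593 Y37.5613
G1 X20.3443 Y35.1891
G1 X22.7165 Y33.6041
G1 X25.5146 Y33.0475
G1 X28.3127 Y33.6041
G1 X30.6849 Y35.1891
G1 X32.2699 Y37.5613
G1 X32.8265 Y40.3594
G0 X229.3258 Y104.6876
M3 S509
G1 X279.7041 Y20.6695 F1710
G1 X146.4665 Y12.5050
G1 X69.3972 Y50.5086
G1 X241.8897 Y106.9697
G1 X229.3258 Y104.6876
M5
G0 X0.0000 Y0.0000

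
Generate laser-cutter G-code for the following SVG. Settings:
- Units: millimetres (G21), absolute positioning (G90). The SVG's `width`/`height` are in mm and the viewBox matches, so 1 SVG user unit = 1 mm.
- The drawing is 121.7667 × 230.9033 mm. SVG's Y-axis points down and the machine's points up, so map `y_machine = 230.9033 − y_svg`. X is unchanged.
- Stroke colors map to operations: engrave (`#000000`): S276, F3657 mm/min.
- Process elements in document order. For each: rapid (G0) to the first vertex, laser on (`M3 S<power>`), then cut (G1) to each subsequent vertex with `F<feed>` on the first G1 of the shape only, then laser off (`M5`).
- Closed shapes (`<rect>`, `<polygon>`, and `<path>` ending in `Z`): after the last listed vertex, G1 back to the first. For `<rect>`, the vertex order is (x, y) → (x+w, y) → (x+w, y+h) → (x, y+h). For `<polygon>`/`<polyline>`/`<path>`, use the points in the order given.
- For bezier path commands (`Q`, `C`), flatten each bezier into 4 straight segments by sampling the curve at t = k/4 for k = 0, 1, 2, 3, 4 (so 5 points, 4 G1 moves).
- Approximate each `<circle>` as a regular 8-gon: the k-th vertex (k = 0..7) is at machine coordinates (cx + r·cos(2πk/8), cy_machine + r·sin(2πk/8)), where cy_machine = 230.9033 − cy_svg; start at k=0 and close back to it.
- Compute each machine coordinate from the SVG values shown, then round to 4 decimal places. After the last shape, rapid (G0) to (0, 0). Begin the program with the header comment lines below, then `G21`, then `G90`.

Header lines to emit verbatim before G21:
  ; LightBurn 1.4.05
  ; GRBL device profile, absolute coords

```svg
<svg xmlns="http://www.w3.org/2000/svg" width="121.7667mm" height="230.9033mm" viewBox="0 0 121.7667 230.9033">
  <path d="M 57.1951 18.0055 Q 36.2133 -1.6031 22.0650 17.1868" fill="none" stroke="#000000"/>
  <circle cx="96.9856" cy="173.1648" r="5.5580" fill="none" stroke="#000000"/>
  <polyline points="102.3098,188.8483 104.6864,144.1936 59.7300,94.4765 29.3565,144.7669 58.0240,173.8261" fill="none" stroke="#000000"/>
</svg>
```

Since the viewBox matches the mm dimensions, user units are millimetres directly. The only transform is the Y-flip y_m = 230.9033 − y_svg.

Shape 1 is a quadratic bezier drawn with `<path>`. Its stroke #000000 means engrave at S276, F3657. After flipping Y the toolpath is (57.1951,212.8978) → (47.1313,220.3022) → (37.9217,222.9068) → (29.5662,220.7115) → (22.0650,213.7165).

Shape 2 is a circle drawn with `<circle>`. Its stroke #000000 means engrave at S276, F3657. After flipping Y the toolpath is (102.5436,57.7385) → (100.9157,61.6686) → (96.9856,63.2965) → (93.0555,61.6686) → (91.4276,57.7385) → (93.0555,53.8084) → (96.9856,52.1805) → (100.9157,53.8084) → (102.5436,57.7385), returning to the start.

Shape 3 is a open polyline drawn with `<polyline>`. Its stroke #000000 means engrave at S276, F3657. After flipping Y the toolpath is (102.3098,42.0550) → (104.6864,86.7097) → (59.7300,136.4268) → (29.3565,86.1364) → (58.0240,57.0772).

; LightBurn 1.4.05
; GRBL device profile, absolute coords
G21
G90
G0 X57.1951 Y212.8978
M3 S276
G1 X47.1313 Y220.3022 F3657
G1 X37.9217 Y222.9068
G1 X29.5662 Y220.7115
G1 X22.0650 Y213.7165
M5
G0 X102.5436 Y57.7385
M3 S276
G1 X100.9157 Y61.6686 F3657
G1 X96.9856 Y63.2965
G1 X93.0555 Y61.6686
G1 X91.4276 Y57.7385
G1 X93.0555 Y53.8084
G1 X96.9856 Y52.1805
G1 X100.9157 Y53.8084
G1 X102.5436 Y57.7385
M5
G0 X102.3098 Y42.0550
M3 S276
G1 X104.6864 Y86.7097 F3657
G1 X59.7300 Y136.4268
G1 X29.3565 Y86.1364
G1 X58.0240 Y57.0772
M5
G0 X0.0000 Y0.0000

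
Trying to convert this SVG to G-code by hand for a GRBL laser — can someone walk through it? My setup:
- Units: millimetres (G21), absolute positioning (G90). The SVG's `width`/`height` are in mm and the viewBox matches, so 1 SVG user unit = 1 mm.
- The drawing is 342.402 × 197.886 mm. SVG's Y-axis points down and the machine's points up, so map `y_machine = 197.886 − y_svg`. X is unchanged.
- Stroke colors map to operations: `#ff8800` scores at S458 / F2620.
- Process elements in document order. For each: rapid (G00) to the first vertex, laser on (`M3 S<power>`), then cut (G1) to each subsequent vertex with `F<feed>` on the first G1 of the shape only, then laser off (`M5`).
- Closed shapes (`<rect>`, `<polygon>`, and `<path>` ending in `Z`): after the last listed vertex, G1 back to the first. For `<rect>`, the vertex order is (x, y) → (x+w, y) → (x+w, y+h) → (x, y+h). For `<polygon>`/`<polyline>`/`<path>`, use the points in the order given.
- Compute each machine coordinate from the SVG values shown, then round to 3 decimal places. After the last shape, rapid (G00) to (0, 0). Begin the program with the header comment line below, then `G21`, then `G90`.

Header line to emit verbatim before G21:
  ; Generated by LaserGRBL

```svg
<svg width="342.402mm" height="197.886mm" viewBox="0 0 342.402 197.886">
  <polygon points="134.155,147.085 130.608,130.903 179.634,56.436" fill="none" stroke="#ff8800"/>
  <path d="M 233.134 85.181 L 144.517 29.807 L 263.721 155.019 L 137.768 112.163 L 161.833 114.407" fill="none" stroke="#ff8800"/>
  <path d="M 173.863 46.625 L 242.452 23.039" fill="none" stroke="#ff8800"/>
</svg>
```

1 u = 1 mm; y_m = 197.886 − y.

[1] `<polygon>` closed polygon, #ff8800→score S458 F2620: (134.155,50.801) → (130.608,66.983) → (179.634,141.450) → (134.155,50.801) (closed)

[2] `<path>` open polyline, #ff8800→score S458 F2620: (233.134,112.705) → (144.517,168.079) → (263.721,42.867) → (137.768,85.723) → (161.833,83.479)

[3] `<path>` line segment, #ff8800→score S458 F2620: (173.863,151.261) → (242.452,174.847)

; Generated by LaserGRBL
G21
G90
G00 X134.155 Y50.801
M3 S458
G1 X130.608 Y66.983 F2620
G1 X179.634 Y141.450
G1 X134.155 Y50.801
M5
G00 X233.134 Y112.705
M3 S458
G1 X144.517 Y168.079 F2620
G1 X263.721 Y42.867
G1 X137.768 Y85.723
G1 X161.833 Y83.479
M5
G00 X173.863 Y151.261
M3 S458
G1 X242.452 Y174.847 F2620
M5
G00 X0.000 Y0.000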